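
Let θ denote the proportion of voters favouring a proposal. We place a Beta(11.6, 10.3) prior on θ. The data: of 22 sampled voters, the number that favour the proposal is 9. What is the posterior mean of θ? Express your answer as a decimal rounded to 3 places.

Posterior mean ≈ 0.469

Observing 9 successes and 13 failures updates Beta(11.6, 10.3) by adding the success and failure counts to the two shape parameters: α = 11.6+9 = 20.6, β = 10.3+13 = 23.3.
E[θ | data] = 20.6/(20.6+23.3) = 0.469.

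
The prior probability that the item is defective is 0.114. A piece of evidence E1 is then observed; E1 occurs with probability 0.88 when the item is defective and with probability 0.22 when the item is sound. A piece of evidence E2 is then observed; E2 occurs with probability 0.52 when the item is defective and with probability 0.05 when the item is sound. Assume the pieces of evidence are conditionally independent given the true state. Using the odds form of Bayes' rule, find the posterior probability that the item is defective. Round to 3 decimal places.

Prior odds = 0.114/(1−0.114) = 0.12867.
Likelihood ratio for E1 = 0.88/0.22 = 4.0000.
Likelihood ratio for E2 = 0.52/0.05 = 10.400.
Posterior odds = prior odds × LR₁ × LR₂ = 5.3526.
Posterior probability = odds/(1+odds) = 5.3526/6.3526 = 0.843.

Posterior probability ≈ 0.843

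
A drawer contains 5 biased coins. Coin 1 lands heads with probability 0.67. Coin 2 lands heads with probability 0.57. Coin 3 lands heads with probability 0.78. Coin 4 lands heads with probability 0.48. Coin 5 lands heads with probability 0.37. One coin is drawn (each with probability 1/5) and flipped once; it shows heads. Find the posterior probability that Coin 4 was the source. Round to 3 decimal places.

Posterior probability ≈ 0.167

P(heads|C1) = 0.67; P(heads|C2) = 0.57; P(heads|C3) = 0.78; P(heads|C4) = 0.48; P(heads|C5) = 0.37.
Prior × likelihood for each source: 0.2·0.67=0.1340, 0.2·0.57=0.1140, 0.2·0.78=0.1560, 0.2·0.48=0.09600, 0.2·0.37=0.07400. Summing gives P(heads) = 0.57400.
P(Coin 4 | heads) = 0.09600 / 0.57400 = 0.167.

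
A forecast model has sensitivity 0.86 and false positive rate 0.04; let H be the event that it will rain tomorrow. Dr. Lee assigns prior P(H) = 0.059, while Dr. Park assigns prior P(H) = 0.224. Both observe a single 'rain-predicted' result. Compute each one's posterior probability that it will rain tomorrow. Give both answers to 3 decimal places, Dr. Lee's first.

Dr. Lee: 0.574; Dr. Park: 0.861

The likelihood ratio for a 'rain-predicted' result is 0.86/0.04 = 21.500.
Dr. Lee: prior odds 0.059/0.941 = 0.062699; posterior odds 1.3480; posterior probability 0.574.
Dr. Park: prior odds 0.224/0.776 = 0.28866; posterior odds 6.2062; posterior probability 0.861.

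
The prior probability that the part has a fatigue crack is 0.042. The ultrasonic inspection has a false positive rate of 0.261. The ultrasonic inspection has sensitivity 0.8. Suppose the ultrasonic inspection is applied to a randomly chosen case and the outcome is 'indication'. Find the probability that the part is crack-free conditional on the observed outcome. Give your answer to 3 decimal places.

Write H for 'the part has a fatigue crack'. Prior odds H:¬H = 0.042/0.958 = 0.043841. For the 'indication' outcome, the likelihood ratio is 0.8/0.261 = 3.0651.
Posterior odds = 0.043841 × 3.0651 = 0.13438, so P(H|E) = 0.13438/(1+0.13438) = 0.118. Then P(¬H|E) = 1 − 0.118 = 0.882.

P(¬H | E) ≈ 0.882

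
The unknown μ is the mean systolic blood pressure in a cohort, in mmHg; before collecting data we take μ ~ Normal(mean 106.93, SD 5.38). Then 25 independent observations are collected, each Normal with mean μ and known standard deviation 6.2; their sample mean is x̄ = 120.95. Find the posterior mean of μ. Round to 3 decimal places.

Posterior mean ≈ 120.243

Prior precision 1/τ₀² = 1/5.38² = 0.0345490; data precision n/σ² = 25/6.2² = 0.650364.
Posterior precision = 0.0345490 + 0.650364 = 0.684913.
Posterior mean = (0.0345490·106.93 + 0.650364·120.95) / 0.684913 = 120.243.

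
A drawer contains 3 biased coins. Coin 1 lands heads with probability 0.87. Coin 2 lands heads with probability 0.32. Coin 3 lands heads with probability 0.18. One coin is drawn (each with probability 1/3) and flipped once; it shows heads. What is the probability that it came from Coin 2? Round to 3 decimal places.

Tabulate prior·likelihood by source: [1] prior 0.333333, lik 0.87, product 0.2900; [2] prior 0.333333, lik 0.32, product 0.1067; [3] prior 0.333333, lik 0.18, product 0.06000.
Normalizing constant = 0.45667; the posterior for Coin 2 is its product over the sum, 0.1067/0.45667 = 0.234.

Posterior probability ≈ 0.234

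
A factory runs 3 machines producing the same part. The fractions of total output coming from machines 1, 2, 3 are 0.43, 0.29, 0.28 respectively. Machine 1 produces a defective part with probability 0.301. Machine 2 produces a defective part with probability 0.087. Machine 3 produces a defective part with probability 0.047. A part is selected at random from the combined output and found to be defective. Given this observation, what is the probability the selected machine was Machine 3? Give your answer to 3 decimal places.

Tabulate prior·likelihood by source: [1] prior 0.43, lik 0.301, product 0.1294; [2] prior 0.29, lik 0.087, product 0.02523; [3] prior 0.28, lik 0.047, product 0.01316.
Normalizing constant = 0.16782; the posterior for Machine 3 is its product over the sum, 0.01316/0.16782 = 0.078.

Posterior probability ≈ 0.078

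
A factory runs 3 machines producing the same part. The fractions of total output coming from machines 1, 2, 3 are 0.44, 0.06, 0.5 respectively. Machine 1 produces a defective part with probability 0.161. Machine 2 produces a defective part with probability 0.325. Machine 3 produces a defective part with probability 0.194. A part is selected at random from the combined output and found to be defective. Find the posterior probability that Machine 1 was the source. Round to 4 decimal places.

Posterior probability ≈ 0.3781

Tabulate prior·likelihood by source: [1] prior 0.44, lik 0.161, product 0.07084; [2] prior 0.06, lik 0.325, product 0.01950; [3] prior 0.5, lik 0.194, product 0.09700.
Normalizing constant = 0.18734; the posterior for Machine 1 is its product over the sum, 0.07084/0.18734 = 0.3781.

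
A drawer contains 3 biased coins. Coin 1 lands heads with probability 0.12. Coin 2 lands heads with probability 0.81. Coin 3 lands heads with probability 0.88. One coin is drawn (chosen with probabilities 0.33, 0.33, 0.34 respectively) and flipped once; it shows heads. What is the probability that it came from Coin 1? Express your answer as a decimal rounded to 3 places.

P(heads|C1) = 0.12; P(heads|C2) = 0.81; P(heads|C3) = 0.88.
Prior × likelihood for each source: 0.33·0.12=0.03960, 0.33·0.81=0.2673, 0.34·0.88=0.2992. Summing gives P(heads) = 0.60610.
P(Coin 1 | heads) = 0.03960 / 0.60610 = 0.065.

Posterior probability ≈ 0.065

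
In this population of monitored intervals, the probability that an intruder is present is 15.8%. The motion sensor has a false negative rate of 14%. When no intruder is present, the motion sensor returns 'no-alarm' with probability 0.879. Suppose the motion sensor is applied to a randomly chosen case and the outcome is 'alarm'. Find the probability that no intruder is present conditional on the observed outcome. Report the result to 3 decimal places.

Let H be the event that an intruder is present. P(H) = 0.158, so P(¬H) = 0.842. With E the 'alarm' result, P(E|H) = 0.86 and P(E|¬H) = 0.121.
P(E) = 0.86·0.158 + 0.121·0.842 = 0.13588 + 0.10188 = 0.23776.
By Bayes' theorem, P(H|E) = 0.13588 / 0.23776 = 0.571. Hence P(¬H|E) = 1 − 0.571 = 0.429.

P(¬H | E) ≈ 0.429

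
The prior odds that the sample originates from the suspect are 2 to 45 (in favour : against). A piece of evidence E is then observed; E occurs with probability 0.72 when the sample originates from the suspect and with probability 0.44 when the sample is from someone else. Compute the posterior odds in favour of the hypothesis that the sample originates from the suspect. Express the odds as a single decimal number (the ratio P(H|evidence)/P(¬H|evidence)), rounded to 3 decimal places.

Prior odds = 2/45 = 0.044444. In log-odds, ln(0.044444) = -3.1135.
Add log likelihood ratio: ln(1.6364) = 0.49248.
Posterior log-odds = -2.6210, so posterior odds = exp(-2.6210) = 0.072727.

Posterior odds ≈ 0.073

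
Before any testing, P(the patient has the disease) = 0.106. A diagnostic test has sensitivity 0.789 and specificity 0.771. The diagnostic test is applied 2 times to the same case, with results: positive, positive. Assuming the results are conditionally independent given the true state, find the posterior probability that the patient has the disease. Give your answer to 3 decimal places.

Let H be the event that the patient has the disease; start with P(H) = 0.106. P('positive'|H) = 0.789, P('positive'|¬H) = 0.229.
Update on result 1 ('positive'): P(H) ← 0.789·0.1060 / (0.789·0.1060 + 0.229·0.8940) = 0.083634/0.28836 = 0.2900.
Update on result 2 ('positive'): P(H) ← 0.789·0.2900 / (0.789·0.2900 + 0.229·0.7100) = 0.22884/0.39142 = 0.5846.

Posterior P(H) ≈ 0.585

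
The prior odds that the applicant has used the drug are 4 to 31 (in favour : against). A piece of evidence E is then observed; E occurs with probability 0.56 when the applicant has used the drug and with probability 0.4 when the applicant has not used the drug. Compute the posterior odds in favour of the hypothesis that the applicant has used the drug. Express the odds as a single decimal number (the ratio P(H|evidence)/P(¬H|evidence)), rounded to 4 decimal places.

Prior odds = 4/31 = 0.12903. In log-odds, ln(0.12903) = -2.0477.
Add log likelihood ratio: ln(1.4000) = 0.33647.
Posterior log-odds = -1.7112, so posterior odds = exp(-1.7112) = 0.18065.

Posterior odds ≈ 0.1806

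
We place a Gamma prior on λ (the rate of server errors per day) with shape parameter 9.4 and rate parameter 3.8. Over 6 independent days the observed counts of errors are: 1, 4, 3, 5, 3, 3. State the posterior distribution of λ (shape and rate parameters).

Total count ∑xᵢ = 19 over n = 6 days.
Gamma is conjugate to the Poisson likelihood: posterior is Gamma(shape = 9.4+19 = 28.4, rate = 3.8+6 = 9.8).

Posterior: Gamma(shape=28.4, rate=9.8)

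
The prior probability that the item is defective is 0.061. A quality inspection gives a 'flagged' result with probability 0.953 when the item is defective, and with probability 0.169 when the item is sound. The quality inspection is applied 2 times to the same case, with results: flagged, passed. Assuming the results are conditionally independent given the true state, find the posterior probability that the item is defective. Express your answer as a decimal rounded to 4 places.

With H the event that the item is defective, the joint likelihood of the observed sequence is P(data|H) = 0.953·0.047 = 0.044791 and P(data|¬H) = 0.169·0.831 = 0.14044.
Bayes: P(H|data) = 0.061·0.044791 / (0.061·0.044791 + 0.939·0.14044) = 0.0027323/0.13460 = 0.0203.

Posterior P(H) ≈ 0.0203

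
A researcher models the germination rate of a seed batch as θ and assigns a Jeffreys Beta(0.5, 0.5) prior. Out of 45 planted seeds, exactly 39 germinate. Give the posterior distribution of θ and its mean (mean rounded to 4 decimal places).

Posterior: Beta(39.5, 6.5); mean ≈ 0.8587

Observing 39 successes and 6 failures updates Beta(0.5, 0.5) by adding the success and failure counts to the two shape parameters: α = 0.5+39 = 39.5, β = 0.5+6 = 6.5.
Posterior mean = α/(α+β) = 39.5/46 = 0.8587.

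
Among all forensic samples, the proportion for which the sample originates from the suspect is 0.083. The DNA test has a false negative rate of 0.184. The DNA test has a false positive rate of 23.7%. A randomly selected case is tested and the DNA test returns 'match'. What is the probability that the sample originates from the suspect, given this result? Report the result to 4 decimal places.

Write H for 'the sample originates from the suspect'. Prior odds H:¬H = 0.083/0.917 = 0.090513. For the 'match' outcome, the likelihood ratio is 0.816/0.237 = 3.4430.
Posterior odds = 0.090513 × 3.4430 = 0.31164, so P(H|E) = 0.31164/(1+0.31164) = 0.2376.

P(H | E) ≈ 0.2376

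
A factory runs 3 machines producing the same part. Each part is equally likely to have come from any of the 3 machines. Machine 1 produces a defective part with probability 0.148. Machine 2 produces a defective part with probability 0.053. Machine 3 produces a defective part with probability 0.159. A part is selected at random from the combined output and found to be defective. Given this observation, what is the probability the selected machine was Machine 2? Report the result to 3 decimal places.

Tabulate prior·likelihood by source: [1] prior 0.333333, lik 0.148, product 0.04933; [2] prior 0.333333, lik 0.053, product 0.01767; [3] prior 0.333333, lik 0.159, product 0.05300.
Normalizing constant = 0.12000; the posterior for Machine 2 is its product over the sum, 0.01767/0.12000 = 0.147.

Posterior probability ≈ 0.147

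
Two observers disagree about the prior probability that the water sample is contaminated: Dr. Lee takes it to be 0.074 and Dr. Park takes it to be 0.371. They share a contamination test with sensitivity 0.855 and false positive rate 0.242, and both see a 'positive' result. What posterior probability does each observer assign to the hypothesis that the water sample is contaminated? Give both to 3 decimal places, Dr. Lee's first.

Dr. Lee: 0.220; Dr. Park: 0.676

The likelihood ratio for a 'positive' result is 0.855/0.242 = 3.5331.
Dr. Lee: prior odds 0.074/0.926 = 0.079914; posterior odds 0.28234; posterior probability 0.220.
Dr. Park: prior odds 0.371/0.629 = 0.58983; posterior odds 2.0839; posterior probability 0.676.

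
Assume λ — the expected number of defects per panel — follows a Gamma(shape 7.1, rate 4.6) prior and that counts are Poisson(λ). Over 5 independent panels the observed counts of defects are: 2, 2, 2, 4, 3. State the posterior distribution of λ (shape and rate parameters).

Posterior: Gamma(shape=20.1, rate=9.6)

Total count ∑xᵢ = 13 over n = 5 panels.
Gamma is conjugate to the Poisson likelihood: posterior is Gamma(shape = 7.1+13 = 20.1, rate = 4.6+5 = 9.6).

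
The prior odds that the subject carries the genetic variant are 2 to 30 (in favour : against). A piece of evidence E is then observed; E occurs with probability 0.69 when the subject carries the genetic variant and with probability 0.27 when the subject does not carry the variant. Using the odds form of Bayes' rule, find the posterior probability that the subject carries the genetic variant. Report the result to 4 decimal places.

Posterior probability ≈ 0.1456

Prior odds = 2/30 = 0.066667. In log-odds, ln(0.066667) = -2.7081.
Add log likelihood ratio: ln(2.5556) = 0.93827.
Posterior log-odds = -1.7698, so posterior odds = exp(-1.7698) = 0.17037. Converting, P(H|E) = 0.17037/1.1704 = 0.1456.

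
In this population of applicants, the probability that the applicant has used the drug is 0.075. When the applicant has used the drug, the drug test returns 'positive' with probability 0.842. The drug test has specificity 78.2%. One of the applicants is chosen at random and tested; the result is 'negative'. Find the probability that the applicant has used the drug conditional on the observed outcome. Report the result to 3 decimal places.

Let H be the event that the applicant has used the drug. P(H) = 0.075, so P(¬H) = 0.925. With E the 'negative' result, P(E|H) = 0.158 and P(E|¬H) = 0.782.
P(E) = 0.158·0.075 + 0.782·0.925 = 0.011850 + 0.72335 = 0.73520.
By Bayes' theorem, P(H|E) = 0.011850 / 0.73520 = 0.016.

P(H | E) ≈ 0.016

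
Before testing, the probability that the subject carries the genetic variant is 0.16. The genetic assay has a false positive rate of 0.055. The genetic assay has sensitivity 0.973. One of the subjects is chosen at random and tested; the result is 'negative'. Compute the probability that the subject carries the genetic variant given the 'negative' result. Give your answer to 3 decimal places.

P(H | E) ≈ 0.005

Let H be the event that the subject carries the genetic variant. P(H) = 0.16, so P(¬H) = 0.84. With E the 'negative' result, P(E|H) = 0.027 and P(E|¬H) = 0.945.
P(E) = 0.027·0.16 + 0.945·0.84 = 0.0043200 + 0.79380 = 0.79812.
By Bayes' theorem, P(H|E) = 0.0043200 / 0.79812 = 0.005.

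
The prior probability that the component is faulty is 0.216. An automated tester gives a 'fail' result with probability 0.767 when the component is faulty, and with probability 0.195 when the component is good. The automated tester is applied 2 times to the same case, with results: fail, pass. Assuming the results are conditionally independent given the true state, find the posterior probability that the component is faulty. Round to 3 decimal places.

With H the event that the component is faulty, the joint likelihood of the observed sequence is P(data|H) = 0.767·0.233 = 0.17871 and P(data|¬H) = 0.195·0.805 = 0.15698.
Bayes: P(H|data) = 0.216·0.17871 / (0.216·0.17871 + 0.784·0.15698) = 0.038602/0.16167 = 0.2388.

Posterior P(H) ≈ 0.239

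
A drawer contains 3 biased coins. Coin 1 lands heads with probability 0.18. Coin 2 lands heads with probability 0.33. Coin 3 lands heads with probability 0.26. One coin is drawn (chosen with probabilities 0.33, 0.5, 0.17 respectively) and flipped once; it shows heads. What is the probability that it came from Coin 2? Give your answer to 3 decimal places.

Posterior probability ≈ 0.614

Tabulate prior·likelihood by source: [1] prior 0.33, lik 0.18, product 0.05940; [2] prior 0.5, lik 0.33, product 0.1650; [3] prior 0.17, lik 0.26, product 0.04420.
Normalizing constant = 0.26860; the posterior for Coin 2 is its product over the sum, 0.1650/0.26860 = 0.614.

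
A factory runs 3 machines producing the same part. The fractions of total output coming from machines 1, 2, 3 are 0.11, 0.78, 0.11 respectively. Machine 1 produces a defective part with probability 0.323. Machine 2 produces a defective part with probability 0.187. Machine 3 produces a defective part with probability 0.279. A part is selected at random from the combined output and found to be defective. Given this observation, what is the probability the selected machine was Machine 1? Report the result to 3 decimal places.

Posterior probability ≈ 0.168

Tabulate prior·likelihood by source: [1] prior 0.11, lik 0.323, product 0.03553; [2] prior 0.78, lik 0.187, product 0.1459; [3] prior 0.11, lik 0.279, product 0.03069.
Normalizing constant = 0.21208; the posterior for Machine 1 is its product over the sum, 0.03553/0.21208 = 0.168.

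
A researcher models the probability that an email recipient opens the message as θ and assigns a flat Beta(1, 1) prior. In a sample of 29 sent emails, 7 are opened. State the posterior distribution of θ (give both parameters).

Observing 7 successes and 22 failures updates Beta(1, 1) by adding the success and failure counts to the two shape parameters: α = 1+7 = 8, β = 1+22 = 23.

Posterior: Beta(8, 23)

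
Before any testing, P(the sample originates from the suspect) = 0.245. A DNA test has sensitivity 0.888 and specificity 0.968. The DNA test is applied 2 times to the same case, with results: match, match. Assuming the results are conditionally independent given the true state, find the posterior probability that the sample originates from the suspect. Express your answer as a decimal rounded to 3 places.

With H the event that the sample originates from the suspect, the joint likelihood of the observed sequence is P(data|H) = 0.888·0.888 = 0.78854 and P(data|¬H) = 0.032·0.032 = 0.0010240.
Bayes: P(H|data) = 0.245·0.78854 / (0.245·0.78854 + 0.755·0.0010240) = 0.19319/0.19397 = 0.9960.

Posterior P(H) ≈ 0.996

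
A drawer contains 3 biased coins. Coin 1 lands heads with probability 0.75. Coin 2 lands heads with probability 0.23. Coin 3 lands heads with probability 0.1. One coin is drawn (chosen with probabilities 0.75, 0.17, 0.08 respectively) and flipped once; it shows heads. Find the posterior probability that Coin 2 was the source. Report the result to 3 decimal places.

Posterior probability ≈ 0.064

Tabulate prior·likelihood by source: [1] prior 0.75, lik 0.75, product 0.5625; [2] prior 0.17, lik 0.23, product 0.03910; [3] prior 0.08, lik 0.1, product 0.008000.
Normalizing constant = 0.60960; the posterior for Coin 2 is its product over the sum, 0.03910/0.60960 = 0.064.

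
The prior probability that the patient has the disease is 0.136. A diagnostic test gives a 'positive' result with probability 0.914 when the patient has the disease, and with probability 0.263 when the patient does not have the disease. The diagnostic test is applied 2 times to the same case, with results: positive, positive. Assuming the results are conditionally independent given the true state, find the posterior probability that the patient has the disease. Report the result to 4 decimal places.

With H the event that the patient has the disease, the joint likelihood of the observed sequence is P(data|H) = 0.914·0.914 = 0.83540 and P(data|¬H) = 0.263·0.263 = 0.069169.
Bayes: P(H|data) = 0.136·0.83540 / (0.136·0.83540 + 0.864·0.069169) = 0.11361/0.17338 = 0.6553.

Posterior P(H) ≈ 0.6553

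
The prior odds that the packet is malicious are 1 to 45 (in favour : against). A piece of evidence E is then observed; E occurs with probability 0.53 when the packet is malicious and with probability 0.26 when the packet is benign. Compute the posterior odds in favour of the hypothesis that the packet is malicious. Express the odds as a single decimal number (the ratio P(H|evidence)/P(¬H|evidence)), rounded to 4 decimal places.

Posterior odds ≈ 0.0453

Prior odds = 1/45 = 0.022222. In log-odds, ln(0.022222) = -3.8067.
Add log likelihood ratio: ln(2.0385) = 0.71220.
Posterior log-odds = -3.0945, so posterior odds = exp(-3.0945) = 0.045299.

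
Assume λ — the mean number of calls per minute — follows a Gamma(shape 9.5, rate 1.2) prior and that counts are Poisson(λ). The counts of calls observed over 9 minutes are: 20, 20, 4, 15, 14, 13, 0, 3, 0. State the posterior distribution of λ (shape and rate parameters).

Total count ∑xᵢ = 89 over n = 9 minutes.
Gamma is conjugate to the Poisson likelihood: posterior is Gamma(shape = 9.5+89 = 98.5, rate = 1.2+9 = 10.2).

Posterior: Gamma(shape=98.5, rate=10.2)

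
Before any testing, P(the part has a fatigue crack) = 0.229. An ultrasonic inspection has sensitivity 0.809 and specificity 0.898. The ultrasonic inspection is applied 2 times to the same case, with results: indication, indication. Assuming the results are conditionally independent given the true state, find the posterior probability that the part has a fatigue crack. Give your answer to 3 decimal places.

Let H be the event that the part has a fatigue crack; start with P(H) = 0.229. P('indication'|H) = 0.809, P('indication'|¬H) = 0.102.
Update on result 1 ('indication'): P(H) ← 0.809·0.2290 / (0.809·0.2290 + 0.102·0.7710) = 0.18526/0.26390 = 0.7020.
Update on result 2 ('indication'): P(H) ← 0.809·0.7020 / (0.809·0.7020 + 0.102·0.2980) = 0.56792/0.59832 = 0.9492.

Posterior P(H) ≈ 0.949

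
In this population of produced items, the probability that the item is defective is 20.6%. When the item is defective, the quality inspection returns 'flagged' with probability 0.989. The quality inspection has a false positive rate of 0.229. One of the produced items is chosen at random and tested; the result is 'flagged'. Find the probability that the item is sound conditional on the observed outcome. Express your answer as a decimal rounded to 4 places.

P(¬H | E) ≈ 0.4716

Let H be the event that the item is defective. P(H) = 0.206, so P(¬H) = 0.794. With E the 'flagged' result, P(E|H) = 0.989 and P(E|¬H) = 0.229.
P(E) = 0.989·0.206 + 0.229·0.794 = 0.20373 + 0.18183 = 0.38556.
By Bayes' theorem, P(H|E) = 0.20373 / 0.38556 = 0.5284. Hence P(¬H|E) = 1 − 0.5284 = 0.4716.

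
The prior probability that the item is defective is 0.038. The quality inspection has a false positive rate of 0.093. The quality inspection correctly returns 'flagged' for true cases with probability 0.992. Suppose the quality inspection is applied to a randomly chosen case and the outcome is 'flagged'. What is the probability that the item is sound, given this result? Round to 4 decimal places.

Let H be the event that the item is defective. P(H) = 0.038, so P(¬H) = 0.962. With E the 'flagged' result, P(E|H) = 0.992 and P(E|¬H) = 0.093.
P(E) = 0.992·0.038 + 0.093·0.962 = 0.037696 + 0.089466 = 0.12716.
By Bayes' theorem, P(H|E) = 0.037696 / 0.12716 = 0.2964. Hence P(¬H|E) = 1 − 0.2964 = 0.7036.

P(¬H | E) ≈ 0.7036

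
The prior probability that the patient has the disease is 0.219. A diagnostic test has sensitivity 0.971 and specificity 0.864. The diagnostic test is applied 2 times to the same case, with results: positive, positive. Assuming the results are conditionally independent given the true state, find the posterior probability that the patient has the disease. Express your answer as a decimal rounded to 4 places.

Let H be the event that the patient has the disease; start with P(H) = 0.219. P('positive'|H) = 0.971, P('positive'|¬H) = 0.136.
Update on result 1 ('positive'): P(H) ← 0.971·0.2190 / (0.971·0.2190 + 0.136·0.7810) = 0.21265/0.31887 = 0.6669.
Update on result 2 ('positive'): P(H) ← 0.971·0.6669 / (0.971·0.6669 + 0.136·0.3331) = 0.64755/0.69286 = 0.9346.

Posterior P(H) ≈ 0.9346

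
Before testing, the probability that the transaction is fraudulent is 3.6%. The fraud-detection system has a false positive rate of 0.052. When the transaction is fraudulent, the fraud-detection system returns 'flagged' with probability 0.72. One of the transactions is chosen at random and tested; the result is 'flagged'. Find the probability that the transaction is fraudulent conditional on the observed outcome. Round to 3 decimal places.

Let H be the event that the transaction is fraudulent. P(H) = 0.036, so P(¬H) = 0.964. With E the 'flagged' result, P(E|H) = 0.72 and P(E|¬H) = 0.052.
P(E) = 0.72·0.036 + 0.052·0.964 = 0.025920 + 0.050128 = 0.076048.
By Bayes' theorem, P(H|E) = 0.025920 / 0.076048 = 0.341.

P(H | E) ≈ 0.341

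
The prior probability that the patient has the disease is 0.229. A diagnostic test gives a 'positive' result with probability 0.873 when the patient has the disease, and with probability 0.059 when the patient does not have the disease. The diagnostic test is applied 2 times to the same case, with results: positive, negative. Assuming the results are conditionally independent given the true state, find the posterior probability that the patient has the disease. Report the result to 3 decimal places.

With H the event that the patient has the disease, the joint likelihood of the observed sequence is P(data|H) = 0.873·0.127 = 0.11087 and P(data|¬H) = 0.059·0.941 = 0.055519.
Bayes: P(H|data) = 0.229·0.11087 / (0.229·0.11087 + 0.771·0.055519) = 0.025389/0.068195 = 0.3723.

Posterior P(H) ≈ 0.372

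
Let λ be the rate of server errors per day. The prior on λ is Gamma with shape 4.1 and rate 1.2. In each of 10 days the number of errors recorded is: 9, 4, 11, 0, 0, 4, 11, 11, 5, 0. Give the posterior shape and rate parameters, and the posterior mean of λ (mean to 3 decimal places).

Posterior: Gamma(shape=59.1, rate=11.2); mean ≈ 5.277

Total count ∑xᵢ = 55 over n = 10 days.
Gamma is conjugate to the Poisson likelihood: posterior is Gamma(shape = 4.1+55 = 59.1, rate = 1.2+10 = 11.2).
E[λ | data] = 59.1/11.2 = 5.277.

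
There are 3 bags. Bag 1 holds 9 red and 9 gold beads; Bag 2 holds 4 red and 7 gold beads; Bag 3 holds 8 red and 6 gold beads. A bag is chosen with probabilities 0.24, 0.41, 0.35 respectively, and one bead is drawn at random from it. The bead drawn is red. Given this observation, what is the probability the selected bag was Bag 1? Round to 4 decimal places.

Tabulate prior·likelihood by source: [1] prior 0.24, lik 0.5, product 0.1200; [2] prior 0.41, lik 0.3636, product 0.1491; [3] prior 0.35, lik 0.5714, product 0.2000.
Normalizing constant = 0.46909; the posterior for Bag 1 is its product over the sum, 0.1200/0.46909 = 0.2558.

Posterior probability ≈ 0.2558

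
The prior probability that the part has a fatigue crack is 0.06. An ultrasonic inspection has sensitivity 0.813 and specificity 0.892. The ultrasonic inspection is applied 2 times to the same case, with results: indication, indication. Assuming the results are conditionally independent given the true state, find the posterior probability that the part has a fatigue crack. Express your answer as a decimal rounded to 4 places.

Let H be the event that the part has a fatigue crack; start with P(H) = 0.06. P('indication'|H) = 0.813, P('indication'|¬H) = 0.108.
Update on result 1 ('indication'): P(H) ← 0.813·0.0600 / (0.813·0.0600 + 0.108·0.9400) = 0.048780/0.15030 = 0.3246.
Update on result 2 ('indication'): P(H) ← 0.813·0.3246 / (0.813·0.3246 + 0.108·0.6754) = 0.26386/0.33681 = 0.7834.

Posterior P(H) ≈ 0.7834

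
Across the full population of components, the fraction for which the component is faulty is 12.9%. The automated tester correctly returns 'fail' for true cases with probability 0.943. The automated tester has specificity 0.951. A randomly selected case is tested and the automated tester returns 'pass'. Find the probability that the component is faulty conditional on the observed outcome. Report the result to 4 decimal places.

Let H be the event that the component is faulty. P(H) = 0.129, so P(¬H) = 0.871. With E the 'pass' result, P(E|H) = 0.057 and P(E|¬H) = 0.951.
P(E) = 0.057·0.129 + 0.951·0.871 = 0.0073530 + 0.82832 = 0.83567.
By Bayes' theorem, P(H|E) = 0.0073530 / 0.83567 = 0.0088.

P(H | E) ≈ 0.0088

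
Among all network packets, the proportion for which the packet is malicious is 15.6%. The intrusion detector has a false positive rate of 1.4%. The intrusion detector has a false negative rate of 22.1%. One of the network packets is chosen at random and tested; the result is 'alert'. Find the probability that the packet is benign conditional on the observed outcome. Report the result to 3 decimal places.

Let H be the event that the packet is malicious. P(H) = 0.156, so P(¬H) = 0.844. With E the 'alert' result, P(E|H) = 0.779 and P(E|¬H) = 0.014.
P(E) = 0.779·0.156 + 0.014·0.844 = 0.12152 + 0.011816 = 0.13334.
By Bayes' theorem, P(H|E) = 0.12152 / 0.13334 = 0.911. Hence P(¬H|E) = 1 − 0.911 = 0.089.

P(¬H | E) ≈ 0.089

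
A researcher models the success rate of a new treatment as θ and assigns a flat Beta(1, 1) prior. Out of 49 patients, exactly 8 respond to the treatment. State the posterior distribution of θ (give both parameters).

Posterior: Beta(9, 42)

Observing 8 successes and 41 failures updates Beta(1, 1) by adding the success and failure counts to the two shape parameters: α = 1+8 = 9, β = 1+41 = 42.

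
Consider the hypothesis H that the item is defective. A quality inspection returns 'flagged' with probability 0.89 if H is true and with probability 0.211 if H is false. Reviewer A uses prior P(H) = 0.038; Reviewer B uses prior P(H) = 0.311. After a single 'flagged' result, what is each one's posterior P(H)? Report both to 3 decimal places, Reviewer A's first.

Reviewer A: 0.143; Reviewer B: 0.656

The likelihood ratio for a 'flagged' result is 0.89/0.211 = 4.2180.
Reviewer A: prior odds 0.038/0.962 = 0.039501; posterior odds 0.16662; posterior probability 0.143.
Reviewer B: prior odds 0.311/0.689 = 0.45138; posterior odds 1.9039; posterior probability 0.656.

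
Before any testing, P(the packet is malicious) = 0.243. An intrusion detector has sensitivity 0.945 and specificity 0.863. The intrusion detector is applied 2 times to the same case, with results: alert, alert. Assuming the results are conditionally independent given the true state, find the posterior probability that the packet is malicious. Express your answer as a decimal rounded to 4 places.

Posterior P(H) ≈ 0.9385

With H the event that the packet is malicious, the joint likelihood of the observed sequence is P(data|H) = 0.945·0.945 = 0.89302 and P(data|¬H) = 0.137·0.137 = 0.018769.
Bayes: P(H|data) = 0.243·0.89302 / (0.243·0.89302 + 0.757·0.018769) = 0.21701/0.23121 = 0.9385.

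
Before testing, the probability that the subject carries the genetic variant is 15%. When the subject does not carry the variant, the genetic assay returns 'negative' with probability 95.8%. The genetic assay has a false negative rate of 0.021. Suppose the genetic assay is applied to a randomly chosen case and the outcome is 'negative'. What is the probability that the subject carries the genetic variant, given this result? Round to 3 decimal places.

P(H | E) ≈ 0.004

Write H for 'the subject carries the genetic variant'. Prior odds H:¬H = 0.15/0.85 = 0.17647. For the 'negative' outcome, the likelihood ratio is 0.021/0.958 = 0.021921.
Posterior odds = 0.17647 × 0.021921 = 0.0038684, so P(H|E) = 0.0038684/(1+0.0038684) = 0.004.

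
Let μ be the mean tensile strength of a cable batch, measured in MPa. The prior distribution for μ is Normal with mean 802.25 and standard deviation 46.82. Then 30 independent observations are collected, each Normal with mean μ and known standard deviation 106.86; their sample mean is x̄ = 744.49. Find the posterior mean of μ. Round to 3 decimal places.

Prior precision 1/τ₀² = 1/46.82² = 0.00045618; data precision n/σ² = 30/106.86² = 0.00262719.
Posterior precision = 0.00045618 + 0.00262719 = 0.00308337.
Posterior mean = (0.00045618·802.25 + 0.00262719·744.49) / 0.00308337 = 753.036.

Posterior mean ≈ 753.036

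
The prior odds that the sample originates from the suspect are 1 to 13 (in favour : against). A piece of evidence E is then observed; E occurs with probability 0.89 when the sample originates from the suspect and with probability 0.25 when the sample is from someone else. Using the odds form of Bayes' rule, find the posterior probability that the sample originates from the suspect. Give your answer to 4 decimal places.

Posterior probability ≈ 0.2150

Prior odds = 1/13 = 0.076923.
Likelihood ratio for E = 0.89/0.25 = 3.5600.
Posterior odds = prior odds × LR = 0.27385.
Posterior probability = odds/(1+odds) = 0.27385/1.2738 = 0.2150.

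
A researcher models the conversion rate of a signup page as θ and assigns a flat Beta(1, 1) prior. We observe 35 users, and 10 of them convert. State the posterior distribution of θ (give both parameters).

The binomial likelihood is conjugate to the Beta prior: with 10 successes and 25 failures, the posterior is Beta(1+10, 1+25) = Beta(11, 26).

Posterior: Beta(11, 26)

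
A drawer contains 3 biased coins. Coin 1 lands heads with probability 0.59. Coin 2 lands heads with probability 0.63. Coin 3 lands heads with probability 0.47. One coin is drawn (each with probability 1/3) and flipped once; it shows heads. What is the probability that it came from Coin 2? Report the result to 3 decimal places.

P(heads|C1) = 0.59; P(heads|C2) = 0.63; P(heads|C3) = 0.47.
Prior × likelihood for each source: 0.333333·0.59=0.1967, 0.333333·0.63=0.2100, 0.333333·0.47=0.1567. Summing gives P(heads) = 0.56333.
P(Coin 2 | heads) = 0.2100 / 0.56333 = 0.373.

Posterior probability ≈ 0.373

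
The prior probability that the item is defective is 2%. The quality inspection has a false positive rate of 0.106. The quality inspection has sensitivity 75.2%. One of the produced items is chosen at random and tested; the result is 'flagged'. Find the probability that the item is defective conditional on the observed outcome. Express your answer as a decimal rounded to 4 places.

P(H | E) ≈ 0.1265

Let H be the event that the item is defective. P(H) = 0.02, so P(¬H) = 0.98. With E the 'flagged' result, P(E|H) = 0.752 and P(E|¬H) = 0.106.
P(E) = 0.752·0.02 + 0.106·0.98 = 0.015040 + 0.10388 = 0.11892.
By Bayes' theorem, P(H|E) = 0.015040 / 0.11892 = 0.1265.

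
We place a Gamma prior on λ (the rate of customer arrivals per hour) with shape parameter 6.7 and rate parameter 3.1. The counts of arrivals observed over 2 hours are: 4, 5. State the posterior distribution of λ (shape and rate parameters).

Posterior: Gamma(shape=15.7, rate=5.1)

Total count ∑xᵢ = 9 over n = 2 hours.
Gamma is conjugate to the Poisson likelihood: posterior is Gamma(shape = 6.7+9 = 15.7, rate = 3.1+2 = 5.1).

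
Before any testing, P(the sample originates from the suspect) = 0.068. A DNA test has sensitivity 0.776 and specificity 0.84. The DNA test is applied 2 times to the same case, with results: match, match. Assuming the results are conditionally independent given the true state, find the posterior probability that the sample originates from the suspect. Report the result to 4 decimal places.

Let H be the event that the sample originates from the suspect; start with P(H) = 0.068. P('match'|H) = 0.776, P('match'|¬H) = 0.16.
Update on result 1 ('match'): P(H) ← 0.776·0.0680 / (0.776·0.0680 + 0.16·0.9320) = 0.052768/0.20189 = 0.2614.
Update on result 2 ('match'): P(H) ← 0.776·0.2614 / (0.776·0.2614 + 0.16·0.7386) = 0.20283/0.32101 = 0.6318.

Posterior P(H) ≈ 0.6318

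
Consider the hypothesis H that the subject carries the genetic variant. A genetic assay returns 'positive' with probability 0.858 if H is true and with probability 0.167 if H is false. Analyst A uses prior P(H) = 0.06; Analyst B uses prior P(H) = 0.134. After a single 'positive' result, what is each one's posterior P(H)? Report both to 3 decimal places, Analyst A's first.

The likelihood ratio for a 'positive' result is 0.858/0.167 = 5.1377.
Analyst A: prior odds 0.06/0.94 = 0.063830; posterior odds 0.32794; posterior probability 0.247.
Analyst B: prior odds 0.134/0.866 = 0.15473; posterior odds 0.79498; posterior probability 0.443.

Analyst A: 0.247; Analyst B: 0.443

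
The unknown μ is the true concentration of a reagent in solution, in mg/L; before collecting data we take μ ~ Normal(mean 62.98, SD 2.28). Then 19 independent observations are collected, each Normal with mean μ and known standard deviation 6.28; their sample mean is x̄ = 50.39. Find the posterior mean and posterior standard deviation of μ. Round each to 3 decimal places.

Posterior mean ≈ 53.983; posterior SD ≈ 1.218

With known σ, the Normal prior is conjugate. Weight on the data is w = (n/σ²)/(n/σ² + 1/τ₀²) = 0.481764/(0.481764+0.192367) = 0.71464.
Posterior mean = w·x̄ + (1−w)·μ₀ = 0.71464·50.39 + 0.28536·62.98 = 53.983. Posterior variance = 1/(0.481764+0.192367) = 1.48339, so SD = 1.218.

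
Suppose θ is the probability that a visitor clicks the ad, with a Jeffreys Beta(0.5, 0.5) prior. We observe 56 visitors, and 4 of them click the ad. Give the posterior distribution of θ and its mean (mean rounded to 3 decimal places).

Posterior: Beta(4.5, 52.5); mean ≈ 0.079

Observing 4 successes and 52 failures updates Beta(0.5, 0.5) by adding the success and failure counts to the two shape parameters: α = 0.5+4 = 4.5, β = 0.5+52 = 52.5.
Posterior mean = α/(α+β) = 4.5/57 = 0.079.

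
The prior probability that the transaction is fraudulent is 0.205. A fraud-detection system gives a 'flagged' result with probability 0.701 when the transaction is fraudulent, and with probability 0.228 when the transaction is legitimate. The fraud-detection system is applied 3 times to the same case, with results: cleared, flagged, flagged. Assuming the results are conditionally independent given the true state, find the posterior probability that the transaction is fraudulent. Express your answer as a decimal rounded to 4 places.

Posterior P(H) ≈ 0.4856

With H the event that the transaction is fraudulent, the joint likelihood of the observed sequence is P(data|H) = 0.299·0.701·0.701 = 0.14693 and P(data|¬H) = 0.772·0.228·0.228 = 0.040132.
Bayes: P(H|data) = 0.205·0.14693 / (0.205·0.14693 + 0.795·0.040132) = 0.030120/0.062025 = 0.4856.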